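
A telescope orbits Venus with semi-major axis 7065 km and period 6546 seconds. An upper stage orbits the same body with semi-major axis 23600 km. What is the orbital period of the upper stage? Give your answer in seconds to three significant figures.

Kepler's third law: T² ∝ a³, so T₂ = T₁ (a₂/a₁)^(3/2).
a₂/a₁ = 3.340, (a₂/a₁)^(3/2) = 6.105.
T₂ = 6546 × 6.105 = 39960 seconds.

T₂ ≈ 40000 seconds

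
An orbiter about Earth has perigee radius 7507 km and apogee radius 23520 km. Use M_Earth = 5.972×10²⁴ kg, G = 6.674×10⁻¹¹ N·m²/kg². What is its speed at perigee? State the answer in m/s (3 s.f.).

μ = GM = 6.674×10⁻¹¹ × 5.972×10²⁴ = 3.986×10¹⁴ m³/s².
Semi-major axis a = (r_p + r_a)/2 = 15514 km = 1.551×10⁷ m.
Vis-viva: v² = μ(2/r − 1/a) = 3.986×10¹⁴ × (2.664×10⁻⁷ − 6.446×10⁻⁸) = 8.049×10⁷ m²/s².
v = 8972 m/s.

v ≈ 8970 m/s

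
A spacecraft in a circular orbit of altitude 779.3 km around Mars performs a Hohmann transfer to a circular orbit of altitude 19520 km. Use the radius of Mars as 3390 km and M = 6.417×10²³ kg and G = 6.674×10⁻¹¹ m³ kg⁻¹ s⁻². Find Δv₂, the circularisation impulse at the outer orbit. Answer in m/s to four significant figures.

Δv ≈ 608.5 m/s

μ = GM = 6.674×10⁻¹¹ × 6.417×10²³ = 4.283×10¹³ m³/s².
r₁ = 3390 + 779.3 = 4169.3 km = 4.1693×10⁶ m.
r₂ = 3390 + 19520 = 22910 km = 2.2910×10⁷ m.
Transfer ellipse a_t = (r₁ + r₂)/2 = 1.354×10⁷ m.
At r₁: circular v_c1 = √(μ/r₁) = 3205 m/s; transfer-periapsis v_p = √[μ(2/r₁ − 1/a_t)] = 4169 m/s.
At r₂: circular v_c2 = √(μ/r₂) = 1367 m/s; transfer-apoapsis v_a = √[μ(2/r₂ − 1/a_t)] = 758.7 m/s.
Δv₂ = v_c2 − v_a = 608.5 m/s.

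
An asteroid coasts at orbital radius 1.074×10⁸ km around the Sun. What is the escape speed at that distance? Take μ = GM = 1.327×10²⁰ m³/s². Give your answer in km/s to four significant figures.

v_esc ≈ 49.71 km/s

r = 1.074×10⁸ km = 1.074×10¹¹ m.
Escape speed v_esc = √(2μ/r) = √(2 × 1.327×10²⁰ / 1.074×10¹¹) = √(2.471×10⁹) = 49710 m/s.
= 49.71 km/s.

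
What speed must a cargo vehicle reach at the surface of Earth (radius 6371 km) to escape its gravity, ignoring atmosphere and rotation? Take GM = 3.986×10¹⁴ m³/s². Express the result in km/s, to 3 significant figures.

v_esc ≈ 11.2 km/s

r = R = 6.371×10⁶ m.
Escape speed v_esc = √(2μ/r) = √(2 × 3.986×10¹⁴ / 6.371×10⁶) = √(1.251×10⁸) = 11190 m/s.
= 11.19 km/s.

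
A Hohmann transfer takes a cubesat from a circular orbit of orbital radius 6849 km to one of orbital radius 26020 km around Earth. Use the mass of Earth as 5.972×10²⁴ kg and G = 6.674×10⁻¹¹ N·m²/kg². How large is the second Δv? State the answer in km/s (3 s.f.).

μ = GM = 6.674×10⁻¹¹ × 5.972×10²⁴ = 3.986×10¹⁴ m³/s².
r₁ = 6849 km = 6.849×10⁶ m.
r₂ = 26020 km = 2.602×10⁷ m.
Transfer ellipse a_t = (r₁ + r₂)/2 = 1.643×10⁷ m.
At r₁: circular v_c1 = √(μ/r₁) = 7629 m/s; transfer-perigee v_p = √[μ(2/r₁ − 1/a_t)] = 9599 m/s.
At r₂: circular v_c2 = √(μ/r₂) = 3914 m/s; transfer-apogee v_a = √[μ(2/r₂ − 1/a_t)] = 2527 m/s.
Δv₂ = v_c2 − v_a = 1387 m/s.
= 1.387 km/s.

Δv ≈ 1.39 km/s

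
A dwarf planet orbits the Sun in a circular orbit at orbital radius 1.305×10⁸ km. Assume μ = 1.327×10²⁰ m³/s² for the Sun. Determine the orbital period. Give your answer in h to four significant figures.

T ≈ 7143 h

r = 1.305×10⁸ km = 1.305×10¹¹ m.
Kepler's third law: T = 2π√(r³/μ) = 2π√((1.305×10¹¹)³ / 1.327×10²⁰).
r³/μ = 1.675×10¹³ s², so T = 2π × 4.092×10⁶ = 2.571×10⁷ s.
Converting: 2.571×10⁷ s ÷ 3600 = 7143 h.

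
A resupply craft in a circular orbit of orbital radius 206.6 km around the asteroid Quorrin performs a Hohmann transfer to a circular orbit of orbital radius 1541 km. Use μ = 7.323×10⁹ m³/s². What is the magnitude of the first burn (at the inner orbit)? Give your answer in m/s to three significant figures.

Δv ≈ 61.8 m/s

r₁ = 206.6 km = 2.066×10⁵ m.
r₂ = 1541 km = 1.541×10⁶ m.
Transfer ellipse a_t = (r₁ + r₂)/2 = 8.738×10⁵ m.
At r₁: circular v_c1 = √(μ/r₁) = 188.3 m/s; transfer-periapsis v_p = √[μ(2/r₁ − 1/a_t)] = 250.0 m/s.
Δv₁ = v_p − v_c1 = 61.75 m/s.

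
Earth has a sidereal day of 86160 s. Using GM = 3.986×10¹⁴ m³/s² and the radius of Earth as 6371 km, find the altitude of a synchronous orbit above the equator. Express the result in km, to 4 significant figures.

A synchronous orbit has period T, so by Kepler's third law a = (μT²/4π²)^(1/3).
μT²/4π² = 3.986×10¹⁴ × (8.616×10⁴)² / 39.48 = 7.495×10²² m³.
a = 4.216×10⁷ m = 42163 km.
Altitude h = a − R = 42163 − 6371 = 35792 km.

h_sync ≈ 35790 km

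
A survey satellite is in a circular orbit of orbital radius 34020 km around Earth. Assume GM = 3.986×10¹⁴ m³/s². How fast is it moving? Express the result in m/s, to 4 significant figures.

v ≈ 3423 m/s

r = 34020 km = 3.402×10⁷ m.
For a circular orbit v = √(μ/r) = √(3.986×10¹⁴ / 3.402×10⁷) = √(1.172×10⁷) = 3423 m/s.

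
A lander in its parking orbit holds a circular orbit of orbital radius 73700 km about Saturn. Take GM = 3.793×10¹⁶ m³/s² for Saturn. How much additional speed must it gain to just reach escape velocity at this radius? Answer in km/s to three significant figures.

r = 73700 km = 7.370×10⁷ m.
Circular speed v_c = √(μ/r) = 22690 m/s.
Escape speed v_esc = √(2μ/r) = √2 × v_c = 32080 m/s.
Δv = v_esc − v_c = 9397 m/s = 9.397 km/s.

Δv ≈ 9.40 km/s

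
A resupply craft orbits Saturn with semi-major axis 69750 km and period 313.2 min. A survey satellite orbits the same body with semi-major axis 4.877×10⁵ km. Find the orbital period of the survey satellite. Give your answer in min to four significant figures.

Kepler's third law: T² ∝ a³, so T₂ = T₁ (a₂/a₁)^(3/2).
a₂/a₁ = 6.992, (a₂/a₁)^(3/2) = 18.49.
T₂ = 313.2 × 18.49 = 5791 min.

T₂ ≈ 5791 min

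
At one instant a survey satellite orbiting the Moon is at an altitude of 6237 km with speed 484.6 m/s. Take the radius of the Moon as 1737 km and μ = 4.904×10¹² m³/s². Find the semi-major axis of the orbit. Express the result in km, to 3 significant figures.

r = 1737 + 6237 = 7974.0 km = 7.974×10⁶ m.
Specific orbital energy ε = v²/2 − μ/r = (484.6)²/2 − 4.904×10¹²/7.974×10⁶ = -4.976×10⁵ J/kg.
Since ε = −μ/(2a), a = −μ/(2ε) = 4.928×10⁶ m = 4927.8 km.

a ≈ 4930 km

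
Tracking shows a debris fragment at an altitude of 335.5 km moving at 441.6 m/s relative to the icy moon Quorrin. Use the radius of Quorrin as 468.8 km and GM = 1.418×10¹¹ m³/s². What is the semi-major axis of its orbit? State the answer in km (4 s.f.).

r = 468.8 + 335.5 = 804.30 km = 8.043×10⁵ m.
Vis-viva rearranged: 1/a = 2/r − v²/μ = 2.487×10⁻⁶ − 1.375×10⁻⁶ = 1.111×10⁻⁶ m⁻¹.
a = 8.998×10⁵ m = 899.78 km.

a ≈ 899.8 km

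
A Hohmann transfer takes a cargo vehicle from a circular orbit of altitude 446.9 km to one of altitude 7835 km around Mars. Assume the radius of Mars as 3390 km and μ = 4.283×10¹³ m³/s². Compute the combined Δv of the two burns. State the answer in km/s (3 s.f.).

Δv_total ≈ 1.30 km/s

r₁ = 3390 + 446.9 = 3836.9 km = 3.8369×10⁶ m.
r₂ = 3390 + 7835 = 11225 km = 1.1225×10⁷ m.
Transfer ellipse a_t = (r₁ + r₂)/2 = 7.531×10⁶ m.
At r₁: circular v_c1 = √(μ/r₁) = 3341 m/s; transfer-periapsis v_p = √[μ(2/r₁ − 1/a_t)] = 4079 m/s.
Δv₁ = v_p − v_c1 = 737.9 m/s.
At r₂: circular v_c2 = √(μ/r₂) = 1953 m/s; transfer-apoapsis v_a = √[μ(2/r₂ − 1/a_t)] = 1394 m/s.
Δv₂ = v_c2 − v_a = 559.1 m/s.
Total Δv = Δv₁ + Δv₂ = 1297 m/s = 1.297 km/s.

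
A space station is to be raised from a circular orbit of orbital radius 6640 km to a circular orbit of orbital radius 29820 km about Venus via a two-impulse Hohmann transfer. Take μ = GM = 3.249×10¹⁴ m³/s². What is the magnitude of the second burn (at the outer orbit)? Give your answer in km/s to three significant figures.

Δv ≈ 1.31 km/s

r₁ = 6640 km = 6.640×10⁶ m.
r₂ = 29820 km = 2.982×10⁷ m.
Transfer ellipse a_t = (r₁ + r₂)/2 = 1.823×10⁷ m.
At r₁: circular v_c1 = √(μ/r₁) = 6995 m/s; transfer-periapsis v_p = √[μ(2/r₁ − 1/a_t)] = 8946 m/s.
At r₂: circular v_c2 = √(μ/r₂) = 3301 m/s; transfer-apoapsis v_a = √[μ(2/r₂ − 1/a_t)] = 1992 m/s.
Δv₂ = v_c2 − v_a = 1309 m/s.
= 1.309 km/s.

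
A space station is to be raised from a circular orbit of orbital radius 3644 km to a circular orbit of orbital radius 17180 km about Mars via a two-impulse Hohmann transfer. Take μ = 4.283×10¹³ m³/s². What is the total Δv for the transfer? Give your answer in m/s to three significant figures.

Δv_total ≈ 1620 m/s

r₁ = 3644 km = 3.644×10⁶ m.
r₂ = 17180 km = 1.718×10⁷ m.
Transfer ellipse a_t = (r₁ + r₂)/2 = 1.041×10⁷ m.
At r₁: circular v_c1 = √(μ/r₁) = 3428 m/s; transfer-periapsis v_p = √[μ(2/r₁ − 1/a_t)] = 4404 m/s.
Δv₁ = v_p − v_c1 = 975.5 m/s.
At r₂: circular v_c2 = √(μ/r₂) = 1579 m/s; transfer-apoapsis v_a = √[μ(2/r₂ − 1/a_t)] = 934.1 m/s.
Δv₂ = v_c2 − v_a = 644.8 m/s.
Total Δv = Δv₁ + Δv₂ = 1620 m/s.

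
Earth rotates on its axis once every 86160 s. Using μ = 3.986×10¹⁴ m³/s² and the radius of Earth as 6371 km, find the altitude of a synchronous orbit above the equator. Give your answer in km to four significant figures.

h_sync ≈ 35790 km

A synchronous orbit has period T, so by Kepler's third law a = (μT²/4π²)^(1/3).
μT²/4π² = 3.986×10¹⁴ × (8.616×10⁴)² / 39.48 = 7.495×10²² m³.
a = 4.216×10⁷ m = 42163 km.
Altitude h = a − R = 42163 − 6371 = 35792 km.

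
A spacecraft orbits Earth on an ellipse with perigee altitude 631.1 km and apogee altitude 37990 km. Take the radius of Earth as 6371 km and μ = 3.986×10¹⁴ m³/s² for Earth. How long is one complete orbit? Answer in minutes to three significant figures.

T ≈ 683 minutes

r_p = 6371 + 631.1 = 7002.1 km = 7.0021×10⁶ m.
r_a = 6371 + 37990 = 44361 km = 4.4361×10⁷ m.
Semi-major axis a = (r_p + r_a)/2 = (7002.1 + 44361)/2 = 25682 km = 2.568×10⁷ m.
By Kepler's third law T = 2π√(a³/μ) = 2π × 6.519×10³ = 4.096×10⁴ s.
= 682.6 minutes.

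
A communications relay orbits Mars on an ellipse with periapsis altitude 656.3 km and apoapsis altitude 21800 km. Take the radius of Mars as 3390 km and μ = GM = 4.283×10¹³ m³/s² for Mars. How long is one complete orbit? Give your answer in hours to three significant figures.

r_p = 3390 + 656.3 = 4046.3 km = 4.0463×10⁶ m.
r_a = 3390 + 21800 = 25190 km = 2.5190×10⁷ m.
Semi-major axis a = (r_p + r_a)/2 = (4046.3 + 25190)/2 = 14618 km = 1.462×10⁷ m.
By Kepler's third law T = 2π√(a³/μ) = 2π × 8.540×10³ = 5.366×10⁴ s.
= 14.91 hours.

T ≈ 14.9 hours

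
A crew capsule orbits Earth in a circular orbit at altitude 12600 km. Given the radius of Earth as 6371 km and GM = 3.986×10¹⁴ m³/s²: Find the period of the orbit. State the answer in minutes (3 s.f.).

r = 6371 + 12600 = 18971 km = 1.8971×10⁷ m.
Kepler's third law: T = 2π√(r³/μ) = 2π√((1.897×10⁷)³ / 3.986×10¹⁴).
r³/μ = 1.713×10⁷ s², so T = 2π × 4.139×10³ = 2.600×10⁴ s.
Converting: 2.600×10⁴ s ÷ 60.00 = 433.4 minutes.

T ≈ 433 minutes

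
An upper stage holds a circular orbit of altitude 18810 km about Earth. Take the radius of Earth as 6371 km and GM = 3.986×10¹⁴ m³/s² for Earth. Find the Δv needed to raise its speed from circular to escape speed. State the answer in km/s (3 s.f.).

Δv ≈ 1.65 km/s

r = 6371 + 18810 = 25181 km = 2.5181×10⁷ m.
Circular speed v_c = √(μ/r) = 3979 m/s.
Escape speed v_esc = √(2μ/r) = √2 × v_c = 5627 m/s.
Δv = v_esc − v_c = 1648 m/s = 1.648 km/s.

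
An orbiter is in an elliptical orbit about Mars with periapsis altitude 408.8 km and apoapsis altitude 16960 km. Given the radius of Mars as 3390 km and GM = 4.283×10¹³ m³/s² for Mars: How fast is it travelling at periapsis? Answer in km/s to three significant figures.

v ≈ 4.36 km/s

r_p = 3390 + 408.8 = 3798.8 km = 3.7988×10⁶ m.
r_a = 3390 + 16960 = 20350 km = 2.0350×10⁷ m.
Semi-major axis a = (r_p + r_a)/2 = 12074 km = 1.207×10⁷ m.
Vis-viva: v² = μ(2/r − 1/a) = 4.283×10¹³ × (5.265×10⁻⁷ − 8.282×10⁻⁸) = 1.900×10⁷ m²/s².
v = 4359 m/s = 4.359 km/s.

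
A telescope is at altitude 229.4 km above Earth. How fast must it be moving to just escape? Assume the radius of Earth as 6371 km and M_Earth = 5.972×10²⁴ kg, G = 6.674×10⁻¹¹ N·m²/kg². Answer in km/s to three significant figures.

v_esc ≈ 11.0 km/s

μ = GM = 6.674×10⁻¹¹ × 5.972×10²⁴ = 3.986×10¹⁴ m³/s².
r = 6371 + 229.4 = 6600.4 km = 6.6004×10⁶ m.
Escape speed v_esc = √(2μ/r) = √(2 × 3.986×10¹⁴ / 6.600×10⁶) = √(1.208×10⁸) = 10990 m/s.
= 10.99 km/s.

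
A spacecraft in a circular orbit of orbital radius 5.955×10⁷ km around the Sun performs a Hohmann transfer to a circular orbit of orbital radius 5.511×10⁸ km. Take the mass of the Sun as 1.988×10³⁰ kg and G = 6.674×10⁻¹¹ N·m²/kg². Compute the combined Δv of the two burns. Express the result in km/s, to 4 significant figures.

μ = GM = 6.674×10⁻¹¹ × 1.988×10³⁰ = 1.327×10²⁰ m³/s².
r₁ = 5.955×10⁷ km = 5.955×10¹⁰ m.
r₂ = 5.511×10⁸ km = 5.511×10¹¹ m.
Transfer ellipse a_t = (r₁ + r₂)/2 = 3.053×10¹¹ m.
At r₁: circular v_c1 = √(μ/r₁) = 47200 m/s; transfer-perihelion v_p = √[μ(2/r₁ − 1/a_t)] = 63420 m/s.
Δv₁ = v_p − v_c1 = 16210 m/s.
At r₂: circular v_c2 = √(μ/r₂) = 15520 m/s; transfer-aphelion v_a = √[μ(2/r₂ − 1/a_t)] = 6852 m/s.
Δv₂ = v_c2 − v_a = 8664 m/s.
Total Δv = Δv₁ + Δv₂ = 24880 m/s = 24.88 km/s.

Δv_total ≈ 24.88 km/s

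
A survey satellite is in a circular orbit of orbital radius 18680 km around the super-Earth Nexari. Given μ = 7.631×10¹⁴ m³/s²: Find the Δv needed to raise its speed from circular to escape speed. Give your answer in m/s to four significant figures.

Δv ≈ 2647 m/s

r = 18680 km = 1.868×10⁷ m.
Circular speed v_c = √(μ/r) = 6391 m/s.
Escape speed v_esc = √(2μ/r) = √2 × v_c = 9039 m/s.
Δv = v_esc − v_c = 2647 m/s.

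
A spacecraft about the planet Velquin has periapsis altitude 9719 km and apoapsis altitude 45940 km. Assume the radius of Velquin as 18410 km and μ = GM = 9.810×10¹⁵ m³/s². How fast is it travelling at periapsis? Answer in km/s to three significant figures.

r_p = 18410 + 9719 = 28129 km = 2.8129×10⁷ m.
r_a = 18410 + 45940 = 64350 km = 6.4350×10⁷ m.
Semi-major axis a = (r_p + r_a)/2 = 46240 km = 4.624×10⁷ m.
Vis-viva: v² = μ(2/r − 1/a) = 9.810×10¹⁵ × (7.110×10⁻⁸ − 2.163×10⁻⁸) = 4.853×10⁸ m²/s².
v = 22030 m/s = 22.03 km/s.

v ≈ 22.0 km/s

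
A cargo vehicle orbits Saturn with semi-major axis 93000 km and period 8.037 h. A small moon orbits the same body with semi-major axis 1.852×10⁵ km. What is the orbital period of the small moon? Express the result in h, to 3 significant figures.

Kepler's third law: T² ∝ a³, so T₂ = T₁ (a₂/a₁)^(3/2).
a₂/a₁ = 1.991, (a₂/a₁)^(3/2) = 2.810.
T₂ = 8.037 × 2.810 = 22.59 h.

T₂ ≈ 22.6 h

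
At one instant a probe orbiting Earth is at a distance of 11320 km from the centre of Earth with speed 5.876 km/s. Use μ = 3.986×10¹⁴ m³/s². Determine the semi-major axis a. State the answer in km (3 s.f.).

r = 1.132×10⁷ m.
Vis-viva rearranged: 1/a = 2/r − v²/μ = 1.767×10⁻⁷ − 8.662×10⁻⁸ = 9.006×10⁻⁸ m⁻¹.
a = 1.110×10⁷ m = 11104 km.

a ≈ 11100 km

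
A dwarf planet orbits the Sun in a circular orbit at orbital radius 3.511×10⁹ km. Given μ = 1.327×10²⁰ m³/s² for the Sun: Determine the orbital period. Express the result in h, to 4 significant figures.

T ≈ 996800 h

r = 3.511×10⁹ km = 3.511×10¹² m.
Kepler's third law: T = 2π√(r³/μ) = 2π√((3.511×10¹²)³ / 1.327×10²⁰).
r³/μ = 3.262×10¹⁷ s², so T = 2π × 5.711×10⁸ = 3.588×10⁹ s.
Converting: 3.588×10⁹ s ÷ 3600 = 9.968×10⁵ h.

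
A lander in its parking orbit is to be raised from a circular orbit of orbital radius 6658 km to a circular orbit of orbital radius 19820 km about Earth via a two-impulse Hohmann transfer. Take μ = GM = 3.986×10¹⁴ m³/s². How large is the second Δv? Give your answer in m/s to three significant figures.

Δv ≈ 1300 m/s

r₁ = 6658 km = 6.658×10⁶ m.
r₂ = 19820 km = 1.982×10⁷ m.
Transfer ellipse a_t = (r₁ + r₂)/2 = 1.324×10⁷ m.
At r₁: circular v_c1 = √(μ/r₁) = 7737 m/s; transfer-perigee v_p = √[μ(2/r₁ − 1/a_t)] = 9467 m/s.
At r₂: circular v_c2 = √(μ/r₂) = 4485 m/s; transfer-apogee v_a = √[μ(2/r₂ − 1/a_t)] = 3180 m/s.
Δv₂ = v_c2 − v_a = 1304 m/s.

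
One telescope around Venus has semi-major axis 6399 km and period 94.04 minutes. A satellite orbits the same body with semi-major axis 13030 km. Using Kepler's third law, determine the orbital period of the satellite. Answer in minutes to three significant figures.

Kepler's third law: T² ∝ a³, so T₂ = T₁ (a₂/a₁)^(3/2).
a₂/a₁ = 2.036, (a₂/a₁)^(3/2) = 2.906.
T₂ = 94.04 × 2.906 = 273.3 minutes.

T₂ ≈ 273 minutes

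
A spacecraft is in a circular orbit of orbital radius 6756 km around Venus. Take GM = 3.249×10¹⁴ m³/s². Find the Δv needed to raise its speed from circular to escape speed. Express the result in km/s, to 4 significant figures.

Δv ≈ 2.872 km/s

r = 6756 km = 6.756×10⁶ m.
Circular speed v_c = √(μ/r) = 6935 m/s.
Escape speed v_esc = √(2μ/r) = √2 × v_c = 9807 m/s.
Δv = v_esc − v_c = 2872 m/s = 2.872 km/s.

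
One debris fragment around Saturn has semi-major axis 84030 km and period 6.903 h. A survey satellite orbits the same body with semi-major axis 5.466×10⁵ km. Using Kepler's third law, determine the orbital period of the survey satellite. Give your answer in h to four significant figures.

T₂ ≈ 114.5 h

Kepler's third law: T² ∝ a³, so T₂ = T₁ (a₂/a₁)^(3/2).
a₂/a₁ = 6.505, (a₂/a₁)^(3/2) = 16.59.
T₂ = 6.903 × 16.59 = 114.5 h.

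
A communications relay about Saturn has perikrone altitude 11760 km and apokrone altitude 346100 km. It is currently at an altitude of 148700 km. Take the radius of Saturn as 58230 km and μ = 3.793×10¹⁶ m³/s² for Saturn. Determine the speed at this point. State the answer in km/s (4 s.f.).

v ≈ 14.38 km/s

r_p = 58230 + 11760 = 69990 km = 6.9990×10⁷ m.
r_a = 58230 + 346100 = 404330 km = 4.0433×10⁸ m.
r = 58230 + 148700 = 2.0693×10⁵ km = 2.069×10⁸ m.
Semi-major axis a = (r_p + r_a)/2 = 2.3716×10⁵ km = 2.372×10⁸ m.
Vis-viva: v² = μ(2/r − 1/a) = 3.793×10¹⁶ × (9.665×10⁻⁹ − 4.217×10⁻⁹) = 2.067×10⁸ m²/s².
v = 14380 m/s = 14.38 km/s.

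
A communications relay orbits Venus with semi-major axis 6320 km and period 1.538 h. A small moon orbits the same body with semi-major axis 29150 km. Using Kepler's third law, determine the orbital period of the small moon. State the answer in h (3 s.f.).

Kepler's third law: T² ∝ a³, so T₂ = T₁ (a₂/a₁)^(3/2).
a₂/a₁ = 4.612, (a₂/a₁)^(3/2) = 9.906.
T₂ = 1.538 × 9.906 = 15.23 h.

T₂ ≈ 15.2 h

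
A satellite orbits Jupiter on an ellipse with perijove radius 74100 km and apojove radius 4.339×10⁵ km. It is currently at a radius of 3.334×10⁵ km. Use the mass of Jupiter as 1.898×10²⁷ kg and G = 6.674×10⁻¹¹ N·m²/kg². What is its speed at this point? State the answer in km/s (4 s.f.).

μ = GM = 6.674×10⁻¹¹ × 1.898×10²⁷ = 1.267×10¹⁷ m³/s².
Semi-major axis a = (r_p + r_a)/2 = 2.5400×10⁵ km = 2.540×10⁸ m.
Vis-viva: v² = μ(2/r − 1/a) = 1.267×10¹⁷ × (5.999×10⁻⁹ − 3.937×10⁻⁹) = 2.612×10⁸ m²/s².
v = 16160 m/s = 16.16 km/s.

v ≈ 16.16 km/s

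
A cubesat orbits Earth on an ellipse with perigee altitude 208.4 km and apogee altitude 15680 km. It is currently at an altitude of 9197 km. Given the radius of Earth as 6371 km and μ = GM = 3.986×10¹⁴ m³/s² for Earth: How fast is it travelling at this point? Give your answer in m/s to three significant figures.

v ≈ 4830 m/s

r_p = 6371 + 208.4 = 6579.4 km = 6.5794×10⁶ m.
r_a = 6371 + 15680 = 22051 km = 2.2051×10⁷ m.
r = 6371 + 9197 = 15568 km = 1.557×10⁷ m.
Semi-major axis a = (r_p + r_a)/2 = 14315 km = 1.432×10⁷ m.
Vis-viva: v² = μ(2/r − 1/a) = 3.986×10¹⁴ × (1.285×10⁻⁷ − 6.986×10⁻⁸) = 2.336×10⁷ m²/s².
v = 4834 m/s.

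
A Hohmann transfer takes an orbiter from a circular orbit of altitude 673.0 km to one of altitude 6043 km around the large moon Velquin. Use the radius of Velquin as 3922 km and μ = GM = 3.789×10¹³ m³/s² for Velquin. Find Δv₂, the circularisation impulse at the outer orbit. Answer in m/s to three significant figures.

Δv ≈ 401 m/s

r₁ = 3922 + 673.0 = 4595.0 km = 4.5950×10⁶ m.
r₂ = 3922 + 6043 = 9965.0 km = 9.9650×10⁶ m.
Transfer ellipse a_t = (r₁ + r₂)/2 = 7.280×10⁶ m.
At r₁: circular v_c1 = √(μ/r₁) = 2872 m/s; transfer-periapsis v_p = √[μ(2/r₁ − 1/a_t)] = 3360 m/s.
At r₂: circular v_c2 = √(μ/r₂) = 1950 m/s; transfer-apoapsis v_a = √[μ(2/r₂ − 1/a_t)] = 1549 m/s.
Δv₂ = v_c2 − v_a = 400.8 m/s.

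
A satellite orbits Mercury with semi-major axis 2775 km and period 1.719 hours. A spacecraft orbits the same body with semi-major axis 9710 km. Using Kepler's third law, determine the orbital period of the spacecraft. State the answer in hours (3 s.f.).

Kepler's third law: T² ∝ a³, so T₂ = T₁ (a₂/a₁)^(3/2).
a₂/a₁ = 3.499, (a₂/a₁)^(3/2) = 6.545.
T₂ = 1.719 × 6.545 = 11.25 hours.

T₂ ≈ 11.3 hours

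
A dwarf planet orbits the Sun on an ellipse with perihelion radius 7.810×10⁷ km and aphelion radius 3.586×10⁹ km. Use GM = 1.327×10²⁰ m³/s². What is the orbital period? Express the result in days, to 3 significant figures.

Semi-major axis a = (r_p + r_a)/2 = (7.8100×10⁷ + 3.5860×10⁹)/2 = 1.8320×10⁹ km = 1.832×10¹² m.
By Kepler's third law T = 2π√(a³/μ) = 2π × 2.153×10⁸ = 1.353×10⁹ s.
= 15650 days.

T ≈ 15700 days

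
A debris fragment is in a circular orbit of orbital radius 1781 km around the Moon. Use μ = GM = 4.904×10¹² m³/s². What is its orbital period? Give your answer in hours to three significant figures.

r = 1781 km = 1.781×10⁶ m.
Kepler's third law: T = 2π√(r³/μ) = 2π√((1.781×10⁶)³ / 4.904×10¹²).
r³/μ = 1.152×10⁶ s², so T = 2π × 1.073×10³ = 6.744×10³ s.
Converting: 6.744×10³ s ÷ 3600 = 1.873 hours.

T ≈ 1.87 hours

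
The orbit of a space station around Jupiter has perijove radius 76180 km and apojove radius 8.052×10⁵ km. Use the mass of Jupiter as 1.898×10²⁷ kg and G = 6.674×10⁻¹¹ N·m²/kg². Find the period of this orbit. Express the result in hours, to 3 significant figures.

T ≈ 45.4 hours

μ = GM = 6.674×10⁻¹¹ × 1.898×10²⁷ = 1.267×10¹⁷ m³/s².
Semi-major axis a = (r_p + r_a)/2 = (76180 + 8.0520×10⁵)/2 = 4.4069×10⁵ km = 4.407×10⁸ m.
By Kepler's third law T = 2π√(a³/μ) = 2π × 2.599×10⁴ = 1.633×10⁵ s.
= 45.37 hours.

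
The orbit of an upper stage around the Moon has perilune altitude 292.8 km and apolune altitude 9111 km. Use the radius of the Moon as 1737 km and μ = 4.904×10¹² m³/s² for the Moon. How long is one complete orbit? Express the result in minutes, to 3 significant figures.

r_p = 1737 + 292.8 = 2029.8 km = 2.0298×10⁶ m.
r_a = 1737 + 9111 = 10848 km = 1.0848×10⁷ m.
Semi-major axis a = (r_p + r_a)/2 = (2029.8 + 10848)/2 = 6438.9 km = 6.439×10⁶ m.
By Kepler's third law T = 2π√(a³/μ) = 2π × 7.378×10³ = 4.636×10⁴ s.
= 772.6 minutes.

T ≈ 773 minutes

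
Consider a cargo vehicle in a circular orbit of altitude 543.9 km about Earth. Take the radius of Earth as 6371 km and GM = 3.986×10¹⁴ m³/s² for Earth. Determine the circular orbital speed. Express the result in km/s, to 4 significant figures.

r = 6371 + 543.9 = 6914.9 km = 6.9149×10⁶ m.
For a circular orbit v = √(μ/r) = √(3.986×10¹⁴ / 6.915×10⁶) = √(5.764×10⁷) = 7592 m/s.
That is 7.592 km/s.

v ≈ 7.592 km/s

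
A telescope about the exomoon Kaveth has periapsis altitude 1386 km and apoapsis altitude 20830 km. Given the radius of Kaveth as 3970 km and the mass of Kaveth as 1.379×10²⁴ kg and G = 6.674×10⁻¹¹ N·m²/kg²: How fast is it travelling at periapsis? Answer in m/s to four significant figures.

μ = GM = 6.674×10⁻¹¹ × 1.379×10²⁴ = 9.203×10¹³ m³/s².
r_p = 3970 + 1386 = 5356.0 km = 5.3560×10⁶ m.
r_a = 3970 + 20830 = 24800 km = 2.4800×10⁷ m.
Semi-major axis a = (r_p + r_a)/2 = 15078 km = 1.508×10⁷ m.
Vis-viva: v² = μ(2/r − 1/a) = 9.203×10¹³ × (3.734×10⁻⁷ − 6.632×10⁻⁸) = 2.826×10⁷ m²/s².
v = 5316 m/s.

v ≈ 5316 m/s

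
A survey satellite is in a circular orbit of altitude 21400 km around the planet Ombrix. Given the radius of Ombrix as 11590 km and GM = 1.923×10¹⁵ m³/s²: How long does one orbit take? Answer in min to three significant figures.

r = 11590 + 21400 = 32990 km = 3.2990×10⁷ m.
Kepler's third law: T = 2π√(r³/μ) = 2π√((3.299×10⁷)³ / 1.923×10¹⁵).
r³/μ = 1.867×10⁷ s², so T = 2π × 4.321×10³ = 2.715×10⁴ s.
Converting: 2.715×10⁴ s ÷ 60.00 = 452.5 min.

T ≈ 452 min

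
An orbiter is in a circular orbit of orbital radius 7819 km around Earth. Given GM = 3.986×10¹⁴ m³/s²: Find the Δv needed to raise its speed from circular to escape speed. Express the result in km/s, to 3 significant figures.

r = 7819 km = 7.819×10⁶ m.
Circular speed v_c = √(μ/r) = 7140 m/s.
Escape speed v_esc = √(2μ/r) = √2 × v_c = 10100 m/s.
Δv = v_esc − v_c = 2957 m/s = 2.957 km/s.

Δv ≈ 2.96 km/s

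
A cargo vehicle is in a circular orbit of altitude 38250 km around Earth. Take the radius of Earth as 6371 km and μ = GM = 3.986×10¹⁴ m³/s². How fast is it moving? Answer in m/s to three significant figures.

v ≈ 2990 m/s

r = 6371 + 38250 = 44621 km = 4.4621×10⁷ m.
For a circular orbit v = √(μ/r) = √(3.986×10¹⁴ / 4.462×10⁷) = √(8.933×10⁶) = 2989 m/s.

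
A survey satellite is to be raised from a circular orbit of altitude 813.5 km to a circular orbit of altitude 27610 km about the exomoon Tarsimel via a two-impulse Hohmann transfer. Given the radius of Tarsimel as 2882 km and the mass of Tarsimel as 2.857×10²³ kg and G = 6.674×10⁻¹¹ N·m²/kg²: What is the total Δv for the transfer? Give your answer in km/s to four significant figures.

μ = GM = 6.674×10⁻¹¹ × 2.857×10²³ = 1.907×10¹³ m³/s².
r₁ = 2882 + 813.5 = 3695.5 km = 3.6955×10⁶ m.
r₂ = 2882 + 27610 = 30492 km = 3.0492×10⁷ m.
Transfer ellipse a_t = (r₁ + r₂)/2 = 1.709×10⁷ m.
At r₁: circular v_c1 = √(μ/r₁) = 2271 m/s; transfer-periapsis v_p = √[μ(2/r₁ − 1/a_t)] = 3034 m/s.
Δv₁ = v_p − v_c1 = 762.3 m/s.
At r₂: circular v_c2 = √(μ/r₂) = 790.8 m/s; transfer-apoapsis v_a = √[μ(2/r₂ − 1/a_t)] = 367.7 m/s.
Δv₂ = v_c2 − v_a = 423.1 m/s.
Total Δv = Δv₁ + Δv₂ = 1185 m/s = 1.185 km/s.

Δv_total ≈ 1.185 km/s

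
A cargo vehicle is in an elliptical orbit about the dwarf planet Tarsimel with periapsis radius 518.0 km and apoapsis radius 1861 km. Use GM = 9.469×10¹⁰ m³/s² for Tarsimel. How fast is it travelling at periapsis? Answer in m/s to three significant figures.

Semi-major axis a = (r_p + r_a)/2 = 1189.5 km = 1.190×10⁶ m.
Vis-viva: v² = μ(2/r − 1/a) = 9.469×10¹⁰ × (3.861×10⁻⁶ − 8.407×10⁻⁷) = 2.860×10⁵ m²/s².
v = 534.8 m/s.

v ≈ 535 m/s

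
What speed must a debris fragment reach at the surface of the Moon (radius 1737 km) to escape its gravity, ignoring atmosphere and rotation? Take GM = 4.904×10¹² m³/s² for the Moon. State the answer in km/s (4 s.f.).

v_esc ≈ 2.376 km/s

r = R = 1.737×10⁶ m.
Escape speed v_esc = √(2μ/r) = √(2 × 4.904×10¹² / 1.737×10⁶) = √(5.647×10⁶) = 2376 m/s.
= 2.376 km/s.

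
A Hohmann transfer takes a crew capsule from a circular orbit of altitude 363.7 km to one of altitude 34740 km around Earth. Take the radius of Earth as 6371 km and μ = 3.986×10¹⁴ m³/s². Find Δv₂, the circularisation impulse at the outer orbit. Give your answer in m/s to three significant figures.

Δv ≈ 1460 m/s

r₁ = 6371 + 363.7 = 6734.7 km = 6.7347×10⁶ m.
r₂ = 6371 + 34740 = 41111 km = 4.1111×10⁷ m.
Transfer ellipse a_t = (r₁ + r₂)/2 = 2.392×10⁷ m.
At r₁: circular v_c1 = √(μ/r₁) = 7693 m/s; transfer-perigee v_p = √[μ(2/r₁ − 1/a_t)] = 10090 m/s.
At r₂: circular v_c2 = √(μ/r₂) = 3114 m/s; transfer-apogee v_a = √[μ(2/r₂ − 1/a_t)] = 1652 m/s.
Δv₂ = v_c2 − v_a = 1462 m/s.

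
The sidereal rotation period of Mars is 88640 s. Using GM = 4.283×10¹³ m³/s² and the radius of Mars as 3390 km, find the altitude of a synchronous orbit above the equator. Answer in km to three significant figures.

A synchronous orbit has period T, so by Kepler's third law a = (μT²/4π²)^(1/3).
μT²/4π² = 4.283×10¹³ × (8.864×10⁴)² / 39.48 = 8.524×10²¹ m³.
a = 2.043×10⁷ m = 20428 km.
Altitude h = a − R = 20428 − 3390 = 17038 km.

h_sync ≈ 17000 km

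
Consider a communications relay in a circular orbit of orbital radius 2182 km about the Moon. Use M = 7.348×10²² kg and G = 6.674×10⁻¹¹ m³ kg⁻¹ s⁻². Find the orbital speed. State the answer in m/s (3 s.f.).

μ = GM = 6.674×10⁻¹¹ × 7.348×10²² = 4.904×10¹² m³/s².
r = 2182 km = 2.182×10⁶ m.
For a circular orbit v = √(μ/r) = √(4.904×10¹² / 2.182×10⁶) = √(2.248×10⁶) = 1499 m/s.

v ≈ 1500 m/s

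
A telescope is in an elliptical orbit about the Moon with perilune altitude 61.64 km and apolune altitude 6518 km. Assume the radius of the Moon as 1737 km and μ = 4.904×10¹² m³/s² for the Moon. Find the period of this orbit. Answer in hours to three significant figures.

r_p = 1737 + 61.64 = 1798.6 km = 1.7986×10⁶ m.
r_a = 1737 + 6518 = 8255.0 km = 8.2550×10⁶ m.
Semi-major axis a = (r_p + r_a)/2 = (1798.6 + 8255.0)/2 = 5026.8 km = 5.027×10⁶ m.
By Kepler's third law T = 2π√(a³/μ) = 2π × 5.089×10³ = 3.198×10⁴ s.
= 8.883 hours.

T ≈ 8.88 hours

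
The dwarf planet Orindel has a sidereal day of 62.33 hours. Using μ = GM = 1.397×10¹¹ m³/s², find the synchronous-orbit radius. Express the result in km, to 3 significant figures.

T = 62.33 hours = 2.244×10⁵ s.
A synchronous orbit has period T, so by Kepler's third law a = (μT²/4π²)^(1/3).
μT²/4π² = 1.397×10¹¹ × (2.244×10⁵)² / 39.48 = 1.782×10²⁰ m³.
a = 5.627×10⁶ m = 5627.0 km.

r_sync ≈ 5630 km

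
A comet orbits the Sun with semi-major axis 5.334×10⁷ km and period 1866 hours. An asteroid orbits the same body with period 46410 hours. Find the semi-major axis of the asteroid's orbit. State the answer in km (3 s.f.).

Kepler's third law: a³ ∝ T², so a₂ = a₁ (T₂/T₁)^(2/3).
T₂/T₁ = 24.87, (T₂/T₁)^(2/3) = 8.521.
a₂ = 5.334×10⁷ × 8.521 = 4.545×10⁸ km.

a₂ ≈ 4.54×10⁸ km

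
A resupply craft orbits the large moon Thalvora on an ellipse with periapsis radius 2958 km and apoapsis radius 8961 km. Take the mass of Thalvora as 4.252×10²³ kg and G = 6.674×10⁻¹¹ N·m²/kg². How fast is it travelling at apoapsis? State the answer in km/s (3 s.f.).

v ≈ 1.25 km/s

μ = GM = 6.674×10⁻¹¹ × 4.252×10²³ = 2.838×10¹³ m³/s².
Semi-major axis a = (r_p + r_a)/2 = 5959.5 km = 5.960×10⁶ m.
Vis-viva: v² = μ(2/r − 1/a) = 2.838×10¹³ × (2.232×10⁻⁷ − 1.678×10⁻⁷) = 1.572×10⁶ m²/s².
v = 1254 m/s = 1.254 km/s.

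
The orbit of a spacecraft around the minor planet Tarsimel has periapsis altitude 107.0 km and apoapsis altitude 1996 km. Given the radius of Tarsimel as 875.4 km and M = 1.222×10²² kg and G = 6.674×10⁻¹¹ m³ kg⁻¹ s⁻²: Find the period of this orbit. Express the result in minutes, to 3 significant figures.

T ≈ 310 minutes

μ = GM = 6.674×10⁻¹¹ × 1.222×10²² = 8.156×10¹¹ m³/s².
r_p = 875.4 + 107.0 = 982.40 km = 9.8240×10⁵ m.
r_a = 875.4 + 1996 = 2871.4 km = 2.8714×10⁶ m.
Semi-major axis a = (r_p + r_a)/2 = (982.40 + 2871.4)/2 = 1926.9 km = 1.927×10⁶ m.
By Kepler's third law T = 2π√(a³/μ) = 2π × 2.962×10³ = 1.861×10⁴ s.
= 310.2 minutes.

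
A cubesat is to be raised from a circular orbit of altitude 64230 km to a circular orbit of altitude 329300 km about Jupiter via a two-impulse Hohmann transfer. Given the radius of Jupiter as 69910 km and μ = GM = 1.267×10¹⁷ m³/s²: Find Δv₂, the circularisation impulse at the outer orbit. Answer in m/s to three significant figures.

r₁ = 69910 + 64230 = 134140 km = 1.3414×10⁸ m.
r₂ = 69910 + 329300 = 399210 km = 3.9921×10⁸ m.
Transfer ellipse a_t = (r₁ + r₂)/2 = 2.667×10⁸ m.
At r₁: circular v_c1 = √(μ/r₁) = 30730 m/s; transfer-perijove v_p = √[μ(2/r₁ − 1/a_t)] = 37600 m/s.
At r₂: circular v_c2 = √(μ/r₂) = 17820 m/s; transfer-apojove v_a = √[μ(2/r₂ − 1/a_t)] = 12640 m/s.
Δv₂ = v_c2 − v_a = 5180 m/s.

Δv ≈ 5180 m/s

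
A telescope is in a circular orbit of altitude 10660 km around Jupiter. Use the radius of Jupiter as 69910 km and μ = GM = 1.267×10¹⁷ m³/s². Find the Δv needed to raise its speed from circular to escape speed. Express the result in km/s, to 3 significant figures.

Δv ≈ 16.4 km/s

r = 69910 + 10660 = 80570 km = 8.0570×10⁷ m.
Circular speed v_c = √(μ/r) = 39660 m/s.
Escape speed v_esc = √(2μ/r) = √2 × v_c = 56080 m/s.
Δv = v_esc − v_c = 16430 m/s = 16.43 km/s.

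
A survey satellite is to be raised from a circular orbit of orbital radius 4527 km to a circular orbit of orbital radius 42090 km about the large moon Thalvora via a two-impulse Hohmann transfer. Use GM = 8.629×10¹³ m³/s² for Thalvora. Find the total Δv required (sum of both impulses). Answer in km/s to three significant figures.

r₁ = 4527 km = 4.527×10⁶ m.
r₂ = 42090 km = 4.209×10⁷ m.
Transfer ellipse a_t = (r₁ + r₂)/2 = 2.331×10⁷ m.
At r₁: circular v_c1 = √(μ/r₁) = 4366 m/s; transfer-periapsis v_p = √[μ(2/r₁ − 1/a_t)] = 5867 m/s.
Δv₁ = v_p − v_c1 = 1501 m/s.
At r₂: circular v_c2 = √(μ/r₂) = 1432 m/s; transfer-apoapsis v_a = √[μ(2/r₂ − 1/a_t)] = 631.0 m/s.
Δv₂ = v_c2 − v_a = 800.8 m/s.
Total Δv = Δv₁ + Δv₂ = 2302 m/s = 2.302 km/s.

Δv_total ≈ 2.30 km/s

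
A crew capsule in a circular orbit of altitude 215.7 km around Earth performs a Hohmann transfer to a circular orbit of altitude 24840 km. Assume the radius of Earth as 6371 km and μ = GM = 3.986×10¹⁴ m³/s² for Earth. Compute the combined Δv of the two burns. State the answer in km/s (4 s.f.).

r₁ = 6371 + 215.7 = 6586.7 km = 6.5867×10⁶ m.
r₂ = 6371 + 24840 = 31211 km = 3.1211×10⁷ m.
Transfer ellipse a_t = (r₁ + r₂)/2 = 1.890×10⁷ m.
At r₁: circular v_c1 = √(μ/r₁) = 7779 m/s; transfer-perigee v_p = √[μ(2/r₁ − 1/a_t)] = 9997 m/s.
Δv₁ = v_p − v_c1 = 2218 m/s.
At r₂: circular v_c2 = √(μ/r₂) = 3574 m/s; transfer-apogee v_a = √[μ(2/r₂ − 1/a_t)] = 2110 m/s.
Δv₂ = v_c2 − v_a = 1464 m/s.
Total Δv = Δv₁ + Δv₂ = 3682 m/s = 3.682 km/s.

Δv_total ≈ 3.682 km/s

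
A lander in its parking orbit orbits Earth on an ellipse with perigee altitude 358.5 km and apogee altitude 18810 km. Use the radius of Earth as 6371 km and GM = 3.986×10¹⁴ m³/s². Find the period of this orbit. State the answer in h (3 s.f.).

r_p = 6371 + 358.5 = 6729.5 km = 6.7295×10⁶ m.
r_a = 6371 + 18810 = 25181 km = 2.5181×10⁷ m.
Semi-major axis a = (r_p + r_a)/2 = (6729.5 + 25181)/2 = 15955 km = 1.596×10⁷ m.
By Kepler's third law T = 2π√(a³/μ) = 2π × 3.192×10³ = 2.006×10⁴ s.
= 5.571 h.

T ≈ 5.57 h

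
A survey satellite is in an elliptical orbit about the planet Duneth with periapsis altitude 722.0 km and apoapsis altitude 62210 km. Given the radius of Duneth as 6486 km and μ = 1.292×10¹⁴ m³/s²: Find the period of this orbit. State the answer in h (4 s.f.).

T ≈ 35.90 h

r_p = 6486 + 722.0 = 7208.0 km = 7.2080×10⁶ m.
r_a = 6486 + 62210 = 68696 km = 6.8696×10⁷ m.
Semi-major axis a = (r_p + r_a)/2 = (7208.0 + 68696)/2 = 37952 km = 3.795×10⁷ m.
By Kepler's third law T = 2π√(a³/μ) = 2π × 2.057×10⁴ = 1.292×10⁵ s.
= 35.90 h.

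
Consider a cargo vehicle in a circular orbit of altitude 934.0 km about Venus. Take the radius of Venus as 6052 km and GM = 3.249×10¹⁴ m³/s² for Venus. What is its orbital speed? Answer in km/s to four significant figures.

r = 6052 + 934.0 = 6986.0 km = 6.9860×10⁶ m.
For a circular orbit v = √(μ/r) = √(3.249×10¹⁴ / 6.986×10⁶) = √(4.651×10⁷) = 6820 m/s.
That is 6.820 km/s.

v ≈ 6.820 km/s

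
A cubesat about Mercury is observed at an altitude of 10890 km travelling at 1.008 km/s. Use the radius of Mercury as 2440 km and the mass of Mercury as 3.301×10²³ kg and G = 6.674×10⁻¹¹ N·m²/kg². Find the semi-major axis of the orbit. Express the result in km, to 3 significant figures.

a ≈ 9620 km

μ = GM = 6.674×10⁻¹¹ × 3.301×10²³ = 2.203×10¹³ m³/s².
r = 2440 + 10890 = 13330 km = 1.333×10⁷ m.
Specific orbital energy ε = v²/2 − μ/r = (1008)²/2 − 2.203×10¹³/1.333×10⁷ = -1.145×10⁶ J/kg.
Since ε = −μ/(2a), a = −μ/(2ε) = 9.623×10⁶ m = 9623.0 km.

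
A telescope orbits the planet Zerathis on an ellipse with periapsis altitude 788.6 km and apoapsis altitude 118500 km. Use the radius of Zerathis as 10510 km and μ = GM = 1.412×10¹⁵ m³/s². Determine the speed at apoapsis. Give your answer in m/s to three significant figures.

v ≈ 1330 m/s

r_p = 10510 + 788.6 = 11299 km = 1.1299×10⁷ m.
r_a = 10510 + 118500 = 129010 km = 1.2901×10⁸ m.
Semi-major axis a = (r_p + r_a)/2 = 70154 km = 7.015×10⁷ m.
Vis-viva: v² = μ(2/r − 1/a) = 1.412×10¹⁵ × (1.550×10⁻⁸ − 1.425×10⁻⁸) = 1.763×10⁶ m²/s².
v = 1328 m/s.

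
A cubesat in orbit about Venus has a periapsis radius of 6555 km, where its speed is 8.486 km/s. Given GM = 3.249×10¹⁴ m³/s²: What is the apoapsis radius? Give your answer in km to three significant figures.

apoapsis radius ≈ 17400 km

r_p = 6.555×10⁶ m.
Specific energy ε = v²/2 − μ/r = -1.356×10⁷ J/kg, so a = −μ/(2ε) = 1.198×10⁷ m.
The apsides satisfy r_p + r_a = 2a, so the apoapsis radius is 2a − r_p = 1.741×10⁷ m = 17407 km.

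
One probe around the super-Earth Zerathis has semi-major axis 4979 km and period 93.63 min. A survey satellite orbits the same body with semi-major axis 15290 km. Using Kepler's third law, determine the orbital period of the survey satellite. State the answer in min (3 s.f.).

T₂ ≈ 504 min

Kepler's third law: T² ∝ a³, so T₂ = T₁ (a₂/a₁)^(3/2).
a₂/a₁ = 3.071, (a₂/a₁)^(3/2) = 5.381.
T₂ = 93.63 × 5.381 = 503.9 min.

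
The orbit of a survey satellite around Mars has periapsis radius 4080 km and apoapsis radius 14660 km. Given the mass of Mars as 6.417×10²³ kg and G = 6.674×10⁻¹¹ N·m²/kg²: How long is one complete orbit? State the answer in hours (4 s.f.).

μ = GM = 6.674×10⁻¹¹ × 6.417×10²³ = 4.283×10¹³ m³/s².
Semi-major axis a = (r_p + r_a)/2 = (4080.0 + 14660)/2 = 9370.0 km = 9.370×10⁶ m.
By Kepler's third law T = 2π√(a³/μ) = 2π × 4.383×10³ = 2.754×10⁴ s.
= 7.649 hours.

T ≈ 7.649 hours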